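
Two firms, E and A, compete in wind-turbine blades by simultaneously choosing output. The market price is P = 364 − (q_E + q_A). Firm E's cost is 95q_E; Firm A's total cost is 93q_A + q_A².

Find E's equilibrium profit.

13225

Firm E's profit: π = q_E(364 − (q_E + q_A)) − 95q_E.
∂π/∂q_E = 269 − 2q_E − q_A = 0, so q_E = 134.5 − 0.5q_A.
For A: ∂π/∂q_A = 271 − 4q_A − q_E = 0 ⇒ q_A = 67.75 − 0.25q_E.
Plugging q_A into E's best response: q_E = 134.5 − 0.5(67.75 − 0.25q_E) ⇒ 0.875q_E = 100.625, so q_E = 115.
Then q_A = 67.75 − 0.25·115 = 39.
Price P = 364 − 154 = 210.
E's profit: (210 − 95)·115 = 13225.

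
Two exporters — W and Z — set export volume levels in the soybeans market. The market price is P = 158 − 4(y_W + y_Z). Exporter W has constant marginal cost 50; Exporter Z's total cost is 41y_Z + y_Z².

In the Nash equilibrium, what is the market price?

88.25

Exporter W's profit: π = y_W(158 − 4(y_W + y_Z)) − 50y_W.
∂π/∂y_W = 108 − 8y_W − 4y_Z = 0, so y_W = 13.5 − 0.5y_Z.
For Z: ∂π/∂y_Z = 117 − 10y_Z − 4y_W = 0 ⇒ y_Z = 11.7 − 0.4y_W.
Substituting the second reaction function into the first: y_W = 13.5 − 0.5(11.7 − 0.4y_W), which gives 0.8y_W = 7.65 ⇒ y_W = 9.5625.
Then y_Z = 11.7 − 0.4·9.5625 = 7.875.
Equilibrium price: P = 158 − 4·17.4375 = 88.25.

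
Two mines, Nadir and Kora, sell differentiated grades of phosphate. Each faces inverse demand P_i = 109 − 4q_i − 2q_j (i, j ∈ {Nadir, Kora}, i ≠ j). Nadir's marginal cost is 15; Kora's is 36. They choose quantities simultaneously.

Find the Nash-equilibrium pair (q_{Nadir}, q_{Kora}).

Mine Nadir's profit: π = q_{Nadir}(109 − 4q_{Nadir} − 2q_{Kora}) − 15q_{Nadir}.
∂π/∂q_{Nadir} = 94 − 8q_{Nadir} − 2q_{Kora} = 0 ⇒ q_{Nadir} = 11.75 − 0.25q_{Kora}.
Similarly q_{Kora} = 9.125 − 0.25q_{Nadir}.
Solving the two reaction functions simultaneously: (1 − (−0.25)(−0.25))q_{Nadir} = 11.75 − 0.25·9.125, so 0.9375q_{Nadir} = 303/32 and q_{Nadir} = 10.1.
Then q_{Kora} = 9.125 − 0.25·10.1 = 6.6.

10.1, 6.6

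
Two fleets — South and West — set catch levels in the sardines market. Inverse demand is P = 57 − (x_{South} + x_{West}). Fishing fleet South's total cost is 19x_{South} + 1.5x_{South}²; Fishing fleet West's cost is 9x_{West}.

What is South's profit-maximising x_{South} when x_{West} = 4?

Fishing fleet South's profit: π = x_{South}(57 − (x_{South} + x_{West})) − 19x_{South} − 1.5x_{South}².
∂π/∂x_{South} = 38 − 5x_{South} − x_{West} = 0, so x_{South} = 7.6 − 0.2x_{West}.
At x_{West} = 4: x_{South} = 7.6 − 0.2·4 = 6.8.

6.8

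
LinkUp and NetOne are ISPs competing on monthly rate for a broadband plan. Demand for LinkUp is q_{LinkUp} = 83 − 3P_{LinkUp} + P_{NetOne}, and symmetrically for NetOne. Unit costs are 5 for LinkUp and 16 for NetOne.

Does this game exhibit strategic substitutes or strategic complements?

LinkUp's profit: π = (P_{LinkUp} − 5)(83 − 3P_{LinkUp} + P_{NetOne}).
∂π/∂P_{LinkUp} = 98 − 6P_{LinkUp} + P_{NetOne} = 0 ⇒ P_{LinkUp} = 49/3 + (1/6)P_{NetOne}.
The best-response slope dP_{LinkUp}/dP_{NetOne} = 1/6 > 0: the reaction function is upward-sloping, so the choices are strategic complements.

strategic complements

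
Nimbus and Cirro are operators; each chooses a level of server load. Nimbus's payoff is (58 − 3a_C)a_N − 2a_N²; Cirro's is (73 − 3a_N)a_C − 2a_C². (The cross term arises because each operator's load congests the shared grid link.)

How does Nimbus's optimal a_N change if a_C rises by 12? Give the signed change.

Expanding Nimbus's payoff: 58a_N − 3a_Ca_N − 2a_N².
∂π/∂a_N = 58 − 3a_C − 4a_N = 0, so a_N = 14.5 − 0.75a_C.
The reaction-function slope is −0.75, so a 12-unit rise in a_C moves a_N by −0.75 × 12 = −9. Nimbus's best response falls — the actions are strategic substitutes.

-9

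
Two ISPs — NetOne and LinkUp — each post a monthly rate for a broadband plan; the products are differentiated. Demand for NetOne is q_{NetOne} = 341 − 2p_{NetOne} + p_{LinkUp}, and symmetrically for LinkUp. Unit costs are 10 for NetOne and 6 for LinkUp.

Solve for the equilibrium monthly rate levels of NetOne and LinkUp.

119.8, 118.2

NetOne's profit: π = (p_{NetOne} − 10)(341 − 2p_{NetOne} + p_{LinkUp}).
∂π/∂p_{NetOne} = 361 − 4p_{NetOne} + p_{LinkUp} = 0 ⇒ p_{NetOne} = 90.25 + 0.25p_{LinkUp}.
Similarly p_{LinkUp} = 88.25 + 0.25p_{NetOne}.
Substituting the second reaction function into the first: p_{NetOne} = 90.25 + 0.25(88.25 + 0.25p_{NetOne}), which gives 0.9375p_{NetOne} = 112.3125 ⇒ p_{NetOne} = 119.8.
Then p_{LinkUp} = 88.25 + 0.25·119.8 = 118.2.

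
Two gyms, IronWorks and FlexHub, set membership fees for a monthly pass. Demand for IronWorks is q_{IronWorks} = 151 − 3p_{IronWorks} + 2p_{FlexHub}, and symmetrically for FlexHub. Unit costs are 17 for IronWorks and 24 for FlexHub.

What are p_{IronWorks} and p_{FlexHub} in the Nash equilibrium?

51.8125, 54.4375

IronWorks's profit: π = (p_{IronWorks} − 17)(151 − 3p_{IronWorks} + 2p_{FlexHub}).
∂π/∂p_{IronWorks} = 202 − 6p_{IronWorks} + 2p_{FlexHub} = 0 ⇒ p_{IronWorks} = 101/3 + (1/3)p_{FlexHub}.
Similarly p_{FlexHub} = 223/6 + (1/3)p_{IronWorks}.
Plugging p_{FlexHub} into IronWorks's best response: p_{IronWorks} = 101/3 + (1/3)(223/6 + (1/3)p_{IronWorks}) ⇒ (8/9)p_{IronWorks} = 829/18, so p_{IronWorks} = 51.8125.
Then p_{FlexHub} = 223/6 + (1/3)·51.8125 = 54.4375.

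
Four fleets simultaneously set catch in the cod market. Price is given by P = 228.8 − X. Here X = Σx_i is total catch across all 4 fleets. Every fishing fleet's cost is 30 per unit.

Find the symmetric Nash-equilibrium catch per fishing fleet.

39.76

A representative fishing fleet's profit is π_i = x_i(228.8 − X) − 30x_i, with X = x_i + Σ_{j≠i} x_j.
First-order condition: 198.8 − 2x_i − Σ_{j≠i} x_j = 0.
With identical fishing fleets, set every x_j = x: then 198.8 − 2x − 3x = 0, i.e. x = 198.8/5 = 39.76.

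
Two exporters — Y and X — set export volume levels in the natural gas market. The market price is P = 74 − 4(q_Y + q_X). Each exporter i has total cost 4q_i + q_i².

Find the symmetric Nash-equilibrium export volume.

Exporter Y's profit: π = q_Y(74 − 4(q_Y + q_X)) − 4q_Y − q_Y².
∂π/∂q_Y = 70 − 10q_Y − 4q_X = 0, so q_Y = 7 − 0.4q_X.
By symmetry q_X = q_Y; substituting into the reaction function, 1.4q_Y = 7 and q_Y = 5.

5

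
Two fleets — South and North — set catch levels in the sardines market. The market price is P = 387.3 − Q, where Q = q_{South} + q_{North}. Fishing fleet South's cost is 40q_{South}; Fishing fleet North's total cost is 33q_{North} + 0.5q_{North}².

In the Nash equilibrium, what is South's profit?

Fishing fleet South's profit: π = q_{South}(387.3 − (q_{South} + q_{North})) − 40q_{South}.
∂π/∂q_{South} = 347.3 − 2q_{South} − q_{North} = 0, so q_{South} = 173.65 − 0.5q_{North}.
For North: ∂π/∂q_{North} = 354.3 − 3q_{North} − q_{South} = 0 ⇒ q_{North} = 118.1 − (1/3)q_{South}.
Plugging q_{North} into South's best response: q_{South} = 173.65 − 0.5(118.1 − (1/3)q_{South}) ⇒ (5/6)q_{South} = 114.6, so q_{South} = 137.52.
Then q_{North} = 118.1 − (1/3)·137.52 = 72.26.
Price P = 387.3 − 209.78 = 177.52.
South's profit: (177.52 − 40)·137.52 = 18911.7504.

18911.7504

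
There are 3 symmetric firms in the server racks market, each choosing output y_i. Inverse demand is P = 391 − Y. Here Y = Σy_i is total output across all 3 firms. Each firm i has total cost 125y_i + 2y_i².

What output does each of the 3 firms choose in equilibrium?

A representative firm's profit is π_i = y_i(391 − Y) − 125y_i − 2y_i², with Y = y_i + Σ_{j≠i} y_j.
First-order condition: 266 − 6y_i − Σ_{j≠i} y_j = 0.
With identical firms, set every y_j = y: then 266 − 6y − 2y = 0, i.e. y = 266/8 = 33.25.

33.25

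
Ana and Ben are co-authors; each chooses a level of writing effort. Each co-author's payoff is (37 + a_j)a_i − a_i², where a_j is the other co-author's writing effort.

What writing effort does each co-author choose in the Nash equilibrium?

37

Ana's payoff is (37 + a_B)a_A − a_A².
∂π/∂a_A = 37 + a_B − 2a_A = 0, so a_A = 18.5 + 0.5a_B.
Setting a_A = a_B in the reaction function: a_A = 18.5 + 0.5a_A, so a_A = 18.5 / 0.5 = 37.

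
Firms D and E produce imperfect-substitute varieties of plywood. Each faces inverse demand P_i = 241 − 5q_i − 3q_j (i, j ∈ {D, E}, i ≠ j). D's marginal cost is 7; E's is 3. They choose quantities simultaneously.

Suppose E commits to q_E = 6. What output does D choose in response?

Firm D's profit: π = q_D(241 − 5q_D − 3q_E) − 7q_D.
∂π/∂q_D = 234 − 10q_D − 3q_E = 0 ⇒ q_D = 23.4 − 0.3q_E.
At q_E = 6: q_D = 23.4 − 0.3·6 = 21.6.

21.6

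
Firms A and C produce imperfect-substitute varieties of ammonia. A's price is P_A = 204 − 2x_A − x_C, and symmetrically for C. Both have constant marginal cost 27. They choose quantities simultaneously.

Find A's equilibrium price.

97.8

Firm A's profit: π = x_A(204 − 2x_A − x_C) − 27x_A.
∂π/∂x_A = 177 − 4x_A − x_C = 0 ⇒ x_A = 44.25 − 0.25x_C.
The game is symmetric, so in equilibrium x_C = x_A: the reaction function gives 1.25x_A = 44.25, hence x_A = 35.4.
P_A = 204 − 2·35.4 − 35.4 = 97.8.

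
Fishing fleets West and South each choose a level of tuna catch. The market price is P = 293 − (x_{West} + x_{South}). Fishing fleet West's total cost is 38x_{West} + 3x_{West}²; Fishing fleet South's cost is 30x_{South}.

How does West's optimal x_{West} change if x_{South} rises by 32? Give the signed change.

-4

Fishing fleet West's profit: π = x_{West}(293 − (x_{West} + x_{South})) − 38x_{West} − 3x_{West}².
∂π/∂x_{West} = 255 − 8x_{West} − x_{South} = 0, so x_{West} = 31.875 − 0.125x_{South}.
The reaction-function slope is −0.125, so a 32-unit rise in x_{South} moves x_{West} by −0.125 × 32 = −4. West's best response falls — the actions are strategic substitutes.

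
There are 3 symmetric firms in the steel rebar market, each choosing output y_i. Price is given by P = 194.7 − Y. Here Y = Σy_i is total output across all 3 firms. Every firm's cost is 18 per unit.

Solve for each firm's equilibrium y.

A representative firm's profit is π_i = y_i(194.7 − Y) − 18y_i, with Y = y_i + Σ_{j≠i} y_j.
First-order condition: 176.7 − 2y_i − Σ_{j≠i} y_j = 0.
Imposing symmetry (y_j = y for all j) turns Σ_{j≠i} y_j into 2y, so 176.7 = 4y and y = 44.175.

44.175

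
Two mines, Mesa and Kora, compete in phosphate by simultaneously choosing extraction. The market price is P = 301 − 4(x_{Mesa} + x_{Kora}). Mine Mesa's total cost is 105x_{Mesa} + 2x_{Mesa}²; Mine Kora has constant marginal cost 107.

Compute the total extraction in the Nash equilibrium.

29.2

Mine Mesa's profit: π = x_{Mesa}(301 − 4(x_{Mesa} + x_{Kora})) − 105x_{Mesa} − 2x_{Mesa}².
∂π/∂x_{Mesa} = 196 − 12x_{Mesa} − 4x_{Kora} = 0, so x_{Mesa} = 49/3 − (1/3)x_{Kora}.
For Kora: ∂π/∂x_{Kora} = 194 − 8x_{Kora} − 4x_{Mesa} = 0 ⇒ x_{Kora} = 24.25 − 0.5x_{Mesa}.
Solving the two reaction functions simultaneously: (1 − (−1/3)(−0.5))x_{Mesa} = 49/3 − (1/3)·24.25, so (5/6)x_{Mesa} = 8.25 and x_{Mesa} = 9.9.
Then x_{Kora} = 24.25 − 0.5·9.9 = 19.3.
Total extraction: 9.9 + 19.3 = 29.2.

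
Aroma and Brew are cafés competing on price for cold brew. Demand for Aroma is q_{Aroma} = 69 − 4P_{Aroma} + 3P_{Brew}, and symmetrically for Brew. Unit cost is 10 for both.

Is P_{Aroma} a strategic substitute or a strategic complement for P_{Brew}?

Aroma's profit: π = (P_{Aroma} − 10)(69 − 4P_{Aroma} + 3P_{Brew}).
∂π/∂P_{Aroma} = 109 − 8P_{Aroma} + 3P_{Brew} = 0 ⇒ P_{Aroma} = 13.625 + 0.375P_{Brew}.
The best-response slope dP_{Aroma}/dP_{Brew} = 0.375 > 0: the reaction function is upward-sloping, so the choices are strategic complements.

strategic complements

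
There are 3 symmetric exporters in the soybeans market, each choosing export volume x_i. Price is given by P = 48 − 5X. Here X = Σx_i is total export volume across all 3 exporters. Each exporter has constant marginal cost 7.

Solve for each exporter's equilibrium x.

2.05

A representative exporter's profit is π_i = x_i(48 − 5X) − 7x_i, with X = x_i + Σ_{j≠i} x_j.
First-order condition: 41 − 10x_i − 5Σ_{j≠i} x_j = 0.
With identical exporters, set every x_j = x: then 41 − 10x − 10x = 0, i.e. x = 41/20 = 2.05.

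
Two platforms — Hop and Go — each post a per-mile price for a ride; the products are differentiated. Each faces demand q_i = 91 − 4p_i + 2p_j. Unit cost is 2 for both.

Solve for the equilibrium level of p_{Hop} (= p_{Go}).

Hop's profit: π = (p_{Hop} − 2)(91 − 4p_{Hop} + 2p_{Go}).
∂π/∂p_{Hop} = 99 − 8p_{Hop} + 2p_{Go} = 0 ⇒ p_{Hop} = 12.375 + 0.25p_{Go}.
By symmetry p_{Go} = p_{Hop}; substituting into the reaction function, 0.75p_{Hop} = 12.375 and p_{Hop} = 16.5.

16.5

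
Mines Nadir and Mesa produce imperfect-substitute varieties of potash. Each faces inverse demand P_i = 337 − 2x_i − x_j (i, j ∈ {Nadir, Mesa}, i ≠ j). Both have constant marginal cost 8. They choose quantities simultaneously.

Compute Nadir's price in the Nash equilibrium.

139.6

Mine Nadir's profit: π = x_{Nadir}(337 − 2x_{Nadir} − x_{Mesa}) − 8x_{Nadir}.
∂π/∂x_{Nadir} = 329 − 4x_{Nadir} − x_{Mesa} = 0 ⇒ x_{Nadir} = 82.25 − 0.25x_{Mesa}.
By symmetry x_{Mesa} = x_{Nadir}; substituting into the reaction function, 1.25x_{Nadir} = 82.25 and x_{Nadir} = 65.8.
P_{Nadir} = 337 − 2·65.8 − 65.8 = 139.6.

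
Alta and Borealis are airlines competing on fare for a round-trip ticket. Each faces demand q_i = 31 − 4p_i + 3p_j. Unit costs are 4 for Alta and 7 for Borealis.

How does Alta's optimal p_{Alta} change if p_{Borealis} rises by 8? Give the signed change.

Alta's profit: π = (p_{Alta} − 4)(31 − 4p_{Alta} + 3p_{Borealis}).
∂π/∂p_{Alta} = 47 − 8p_{Alta} + 3p_{Borealis} = 0 ⇒ p_{Alta} = 5.875 + 0.375p_{Borealis}.
The reaction-function slope is 0.375, so an 8-unit rise in p_{Borealis} moves p_{Alta} by 0.375 × 8 = 3. Alta's best response rises — the actions are strategic complements.

3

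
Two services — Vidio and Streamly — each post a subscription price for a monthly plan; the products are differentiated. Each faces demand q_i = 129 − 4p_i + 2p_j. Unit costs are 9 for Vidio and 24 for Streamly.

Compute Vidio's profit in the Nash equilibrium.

1681

Vidio's profit: π = (p_{Vidio} − 9)(129 − 4p_{Vidio} + 2p_{Streamly}).
∂π/∂p_{Vidio} = 165 − 8p_{Vidio} + 2p_{Streamly} = 0 ⇒ p_{Vidio} = 20.625 + 0.25p_{Streamly}.
Similarly p_{Streamly} = 28.125 + 0.25p_{Vidio}.
Plugging p_{Streamly} into Vidio's best response: p_{Vidio} = 20.625 + 0.25(28.125 + 0.25p_{Vidio}) ⇒ 0.9375p_{Vidio} = 885/32, so p_{Vidio} = 29.5.
Then p_{Streamly} = 28.125 + 0.25·29.5 = 35.5.
q_{Vidio} = 129 − 4·29.5 + 2·35.5 = 82.
Profit = (29.5 − 9)·82 = 1681.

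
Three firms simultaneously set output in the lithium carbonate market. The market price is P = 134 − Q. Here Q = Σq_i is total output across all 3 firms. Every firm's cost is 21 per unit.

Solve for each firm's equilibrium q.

A representative firm's profit is π_i = q_i(134 − Q) − 21q_i, with Q = q_i + Σ_{j≠i} q_j.
First-order condition: 113 − 2q_i − Σ_{j≠i} q_j = 0.
In a symmetric equilibrium every firm chooses the same q, so Σ_{j≠i} q_j = 2q. The condition becomes 113 − 4q = 0, giving q = 113/4 = 28.25.

28.25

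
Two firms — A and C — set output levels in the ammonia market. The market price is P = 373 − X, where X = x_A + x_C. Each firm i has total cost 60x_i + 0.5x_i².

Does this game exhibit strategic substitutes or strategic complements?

strategic substitutes

Firm A's profit: π = x_A(373 − (x_A + x_C)) − 60x_A − 0.5x_A².
∂π/∂x_A = 313 − 3x_A − x_C = 0, so x_A = 313/3 − (1/3)x_C.
The best-response slope dx_A/dx_C = −1/3 < 0: the reaction function is downward-sloping, so the choices are strategic substitutes.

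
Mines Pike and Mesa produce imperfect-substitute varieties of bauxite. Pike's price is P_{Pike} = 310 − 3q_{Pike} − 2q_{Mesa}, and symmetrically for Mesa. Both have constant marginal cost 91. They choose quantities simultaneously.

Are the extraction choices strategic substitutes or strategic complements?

Mine Pike's profit: π = q_{Pike}(310 − 3q_{Pike} − 2q_{Mesa}) − 91q_{Pike}.
∂π/∂q_{Pike} = 219 − 6q_{Pike} − 2q_{Mesa} = 0 ⇒ q_{Pike} = 36.5 − (1/3)q_{Mesa}.
The best-response slope dq_{Pike}/dq_{Mesa} = −1/3 < 0: the reaction function is downward-sloping, so the choices are strategic substitutes.

strategic substitutes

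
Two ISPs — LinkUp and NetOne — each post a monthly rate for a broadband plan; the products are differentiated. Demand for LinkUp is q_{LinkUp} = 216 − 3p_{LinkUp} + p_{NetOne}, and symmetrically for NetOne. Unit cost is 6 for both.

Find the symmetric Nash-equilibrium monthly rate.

46.8

LinkUp's profit: π = (p_{LinkUp} − 6)(216 − 3p_{LinkUp} + p_{NetOne}).
∂π/∂p_{LinkUp} = 234 − 6p_{LinkUp} + p_{NetOne} = 0 ⇒ p_{LinkUp} = 39 + (1/6)p_{NetOne}.
The game is symmetric, so in equilibrium p_{NetOne} = p_{LinkUp}: the reaction function gives (5/6)p_{LinkUp} = 39, hence p_{LinkUp} = 46.8.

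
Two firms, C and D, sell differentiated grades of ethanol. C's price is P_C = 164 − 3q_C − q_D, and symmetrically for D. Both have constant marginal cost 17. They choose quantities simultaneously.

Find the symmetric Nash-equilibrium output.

21

Firm C's profit: π = q_C(164 − 3q_C − q_D) − 17q_C.
∂π/∂q_C = 147 − 6q_C − q_D = 0 ⇒ q_C = 24.5 − (1/6)q_D.
Setting q_C = q_D in the reaction function: q_C = 24.5 − (1/6)q_C, so q_C = 24.5 / (7/6) = 21.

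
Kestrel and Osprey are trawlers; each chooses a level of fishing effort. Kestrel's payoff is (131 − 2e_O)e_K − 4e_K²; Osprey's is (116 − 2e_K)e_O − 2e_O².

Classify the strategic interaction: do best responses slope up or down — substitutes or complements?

strategic substitutes

Expanding Kestrel's payoff: 131e_K − 2e_Oe_K − 4e_K².
∂π/∂e_K = 131 − 2e_O − 8e_K = 0, so e_K = 16.375 − 0.25e_O.
The best-response slope de_K/de_O = −0.25 < 0: the reaction function is downward-sloping, so the choices are strategic substitutes.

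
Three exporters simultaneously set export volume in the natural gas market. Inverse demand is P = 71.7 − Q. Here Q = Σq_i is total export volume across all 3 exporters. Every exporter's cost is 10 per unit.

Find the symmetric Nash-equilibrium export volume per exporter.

15.425

A representative exporter's profit is π_i = q_i(71.7 − Q) − 10q_i, with Q = q_i + Σ_{j≠i} q_j.
First-order condition: 61.7 − 2q_i − Σ_{j≠i} q_j = 0.
In a symmetric equilibrium every exporter chooses the same q, so Σ_{j≠i} q_j = 2q. The condition becomes 61.7 − 4q = 0, giving q = 61.7/4 = 15.425.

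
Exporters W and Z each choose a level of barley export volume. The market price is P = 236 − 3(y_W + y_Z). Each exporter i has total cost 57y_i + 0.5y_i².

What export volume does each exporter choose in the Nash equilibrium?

Exporter W's profit: π = y_W(236 − 3(y_W + y_Z)) − 57y_W − 0.5y_W².
∂π/∂y_W = 179 − 7y_W − 3y_Z = 0, so y_W = 179/7 − (3/7)y_Z.
Setting y_W = y_Z in the reaction function: y_W = 179/7 − (3/7)y_W, so y_W = (179/7) / (10/7) = 17.9.

17.9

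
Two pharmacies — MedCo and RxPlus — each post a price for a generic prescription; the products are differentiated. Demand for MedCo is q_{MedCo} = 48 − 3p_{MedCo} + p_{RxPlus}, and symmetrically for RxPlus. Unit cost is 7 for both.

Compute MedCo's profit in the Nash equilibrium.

MedCo's profit: π = (p_{MedCo} − 7)(48 − 3p_{MedCo} + p_{RxPlus}).
∂π/∂p_{MedCo} = 69 − 6p_{MedCo} + p_{RxPlus} = 0 ⇒ p_{MedCo} = 11.5 + (1/6)p_{RxPlus}.
The game is symmetric, so in equilibrium p_{RxPlus} = p_{MedCo}: the reaction function gives (5/6)p_{MedCo} = 11.5, hence p_{MedCo} = 13.8.
q_{MedCo} = 48 − 3·13.8 + 13.8 = 20.4.
Profit = (13.8 − 7)·20.4 = 138.72.

138.72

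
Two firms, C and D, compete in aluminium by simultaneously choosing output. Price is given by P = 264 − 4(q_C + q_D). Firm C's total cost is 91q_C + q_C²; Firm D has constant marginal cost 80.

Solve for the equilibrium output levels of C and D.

10.125, 17.9375

Firm C's profit: π = q_C(264 − 4(q_C + q_D)) − 91q_C − q_C².
∂π/∂q_C = 173 − 10q_C − 4q_D = 0, so q_C = 17.3 − 0.4q_D.
For D: ∂π/∂q_D = 184 − 8q_D − 4q_C = 0 ⇒ q_D = 23 − 0.5q_C.
Plugging q_D into C's best response: q_C = 17.3 − 0.4(23 − 0.5q_C) ⇒ 0.8q_C = 8.1, so q_C = 10.125.
Then q_D = 23 − 0.5·10.125 = 17.9375.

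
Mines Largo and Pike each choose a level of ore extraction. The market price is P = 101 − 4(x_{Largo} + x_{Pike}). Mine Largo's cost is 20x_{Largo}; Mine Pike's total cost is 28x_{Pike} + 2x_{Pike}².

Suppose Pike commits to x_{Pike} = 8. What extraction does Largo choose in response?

Mine Largo's profit: π = x_{Largo}(101 − 4(x_{Largo} + x_{Pike})) − 20x_{Largo}.
∂π/∂x_{Largo} = 81 − 8x_{Largo} − 4x_{Pike} = 0, so x_{Largo} = 10.125 − 0.5x_{Pike}.
At x_{Pike} = 8: x_{Largo} = 10.125 − 0.5·8 = 6.125.

6.125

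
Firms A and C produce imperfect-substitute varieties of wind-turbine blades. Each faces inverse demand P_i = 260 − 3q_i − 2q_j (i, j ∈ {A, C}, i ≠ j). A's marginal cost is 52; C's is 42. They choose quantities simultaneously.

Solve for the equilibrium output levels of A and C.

25.375, 27.875

Firm A's profit: π = q_A(260 − 3q_A − 2q_C) − 52q_A.
∂π/∂q_A = 208 − 6q_A − 2q_C = 0 ⇒ q_A = 104/3 − (1/3)q_C.
Similarly q_C = 109/3 − (1/3)q_A.
Solving the two reaction functions simultaneously: (1 − (−1/3)(−1/3))q_A = 104/3 − (1/3)·(109/3), so (8/9)q_A = 203/9 and q_A = 25.375.
Then q_C = 109/3 − (1/3)·25.375 = 27.875.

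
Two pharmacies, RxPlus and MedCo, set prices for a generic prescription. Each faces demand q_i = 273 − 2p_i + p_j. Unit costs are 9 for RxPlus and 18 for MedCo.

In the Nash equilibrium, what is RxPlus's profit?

15913.28

RxPlus's profit: π = (p_{RxPlus} − 9)(273 − 2p_{RxPlus} + p_{MedCo}).
∂π/∂p_{RxPlus} = 291 − 4p_{RxPlus} + p_{MedCo} = 0 ⇒ p_{RxPlus} = 72.75 + 0.25p_{MedCo}.
Similarly p_{MedCo} = 77.25 + 0.25p_{RxPlus}.
Substituting the second reaction function into the first: p_{RxPlus} = 72.75 + 0.25(77.25 + 0.25p_{RxPlus}), which gives 0.9375p_{RxPlus} = 92.0625 ⇒ p_{RxPlus} = 98.2.
Then p_{MedCo} = 77.25 + 0.25·98.2 = 101.8.
q_{RxPlus} = 273 − 2·98.2 + 101.8 = 178.4.
Profit = (98.2 − 9)·178.4 = 15913.28.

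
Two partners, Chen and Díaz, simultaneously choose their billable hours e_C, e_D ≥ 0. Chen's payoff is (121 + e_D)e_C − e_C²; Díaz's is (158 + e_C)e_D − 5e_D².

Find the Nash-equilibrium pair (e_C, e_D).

Expanding Chen's payoff: 121e_C + e_De_C − e_C².
∂π/∂e_C = 121 + e_D − 2e_C = 0, so e_C = 60.5 + 0.5e_D.
Likewise for Díaz: e_D = 15.8 + 0.1e_C.
Substituting the second reaction function into the first: e_C = 60.5 + 0.5(15.8 + 0.1e_C), which gives 0.95e_C = 68.4 ⇒ e_C = 72.
Then e_D = 15.8 + 0.1·72 = 23.

72, 23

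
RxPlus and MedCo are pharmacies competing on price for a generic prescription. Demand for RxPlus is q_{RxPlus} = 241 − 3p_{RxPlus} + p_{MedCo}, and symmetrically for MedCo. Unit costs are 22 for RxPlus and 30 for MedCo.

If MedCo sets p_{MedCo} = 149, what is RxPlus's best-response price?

RxPlus's profit: π = (p_{RxPlus} − 22)(241 − 3p_{RxPlus} + p_{MedCo}).
∂π/∂p_{RxPlus} = 307 − 6p_{RxPlus} + p_{MedCo} = 0 ⇒ p_{RxPlus} = 307/6 + (1/6)p_{MedCo}.
At p_{MedCo} = 149: p_{RxPlus} = 307/6 + (1/6)·149 = 76.

76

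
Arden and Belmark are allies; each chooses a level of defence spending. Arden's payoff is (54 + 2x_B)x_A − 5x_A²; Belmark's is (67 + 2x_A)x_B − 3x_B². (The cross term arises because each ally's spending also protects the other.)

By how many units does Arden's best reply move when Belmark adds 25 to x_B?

Expanding Arden's payoff: 54x_A + 2x_Bx_A − 5x_A².
∂π/∂x_A = 54 + 2x_B − 10x_A = 0, so x_A = 5.4 + 0.2x_B.
The reaction-function slope is 0.2, so a 25-unit rise in x_B moves x_A by 0.2 × 25 = 5. Arden's best response rises — the actions are strategic complements.

5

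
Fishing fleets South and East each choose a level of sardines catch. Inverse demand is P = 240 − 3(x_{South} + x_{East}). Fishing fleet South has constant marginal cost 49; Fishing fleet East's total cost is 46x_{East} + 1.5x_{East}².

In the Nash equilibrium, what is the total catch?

Fishing fleet South's profit: π = x_{South}(240 − 3(x_{South} + x_{East})) − 49x_{South}.
∂π/∂x_{South} = 191 − 6x_{South} − 3x_{East} = 0, so x_{South} = 191/6 − 0.5x_{East}.
For East: ∂π/∂x_{East} = 194 − 9x_{East} − 3x_{South} = 0 ⇒ x_{East} = 194/9 − (1/3)x_{South}.
Solving the two reaction functions simultaneously: (1 − (−0.5)(−1/3))x_{South} = 191/6 − 0.5·(194/9), so (5/6)x_{South} = 379/18 and x_{South} = 379/15.
Then x_{East} = 194/9 − (1/3)·(379/15) = 197/15.
Total catch: 379/15 + 197/15 = 38.4.

38.4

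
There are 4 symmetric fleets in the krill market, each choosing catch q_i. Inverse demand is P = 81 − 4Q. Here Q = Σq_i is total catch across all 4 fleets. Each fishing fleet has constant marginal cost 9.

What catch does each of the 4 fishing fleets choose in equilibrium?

A representative fishing fleet's profit is π_i = q_i(81 − 4Q) − 9q_i, with Q = q_i + Σ_{j≠i} q_j.
First-order condition: 72 − 8q_i − 4Σ_{j≠i} q_j = 0.
With identical fishing fleets, set every q_j = q: then 72 − 8q − 12q = 0, i.e. q = 72/20 = 3.6.

3.6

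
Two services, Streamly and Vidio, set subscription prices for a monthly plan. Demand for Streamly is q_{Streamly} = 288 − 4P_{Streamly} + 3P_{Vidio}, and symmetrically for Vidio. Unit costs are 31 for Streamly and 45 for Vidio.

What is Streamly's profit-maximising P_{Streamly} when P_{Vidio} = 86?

Streamly's profit: π = (P_{Streamly} − 31)(288 − 4P_{Streamly} + 3P_{Vidio}).
∂π/∂P_{Streamly} = 412 − 8P_{Streamly} + 3P_{Vidio} = 0 ⇒ P_{Streamly} = 51.5 + 0.375P_{Vidio}.
At P_{Vidio} = 86: P_{Streamly} = 51.5 + 0.375·86 = 83.75.

83.75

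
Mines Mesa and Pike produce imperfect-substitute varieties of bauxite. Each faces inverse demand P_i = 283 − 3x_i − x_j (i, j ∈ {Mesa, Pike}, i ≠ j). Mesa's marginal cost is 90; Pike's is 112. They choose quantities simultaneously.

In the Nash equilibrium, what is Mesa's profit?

Mine Mesa's profit: π = x_{Mesa}(283 − 3x_{Mesa} − x_{Pike}) − 90x_{Mesa}.
∂π/∂x_{Mesa} = 193 − 6x_{Mesa} − x_{Pike} = 0 ⇒ x_{Mesa} = 193/6 − (1/6)x_{Pike}.
Similarly x_{Pike} = 28.5 − (1/6)x_{Mesa}.
Plugging x_{Pike} into Mesa's best response: x_{Mesa} = 193/6 − (1/6)(28.5 − (1/6)x_{Mesa}) ⇒ (35/36)x_{Mesa} = 329/12, so x_{Mesa} = 28.2.
Then x_{Pike} = 28.5 − (1/6)·28.2 = 23.8.
P_{Mesa} = 283 − 3·28.2 − 23.8 = 174.6.
Profit = (174.6 − 90)·28.2 = 2385.72.

2385.72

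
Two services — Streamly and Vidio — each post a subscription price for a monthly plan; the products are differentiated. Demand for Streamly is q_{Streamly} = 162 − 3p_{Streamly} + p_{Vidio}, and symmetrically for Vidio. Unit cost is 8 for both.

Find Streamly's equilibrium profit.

2557.92

Streamly's profit: π = (p_{Streamly} − 8)(162 − 3p_{Streamly} + p_{Vidio}).
∂π/∂p_{Streamly} = 186 − 6p_{Streamly} + p_{Vidio} = 0 ⇒ p_{Streamly} = 31 + (1/6)p_{Vidio}.
Setting p_{Streamly} = p_{Vidio} in the reaction function: p_{Streamly} = 31 + (1/6)p_{Streamly}, so p_{Streamly} = 31 / (5/6) = 37.2.
q_{Streamly} = 162 − 3·37.2 + 37.2 = 87.6.
Profit = (37.2 − 8)·87.6 = 2557.92.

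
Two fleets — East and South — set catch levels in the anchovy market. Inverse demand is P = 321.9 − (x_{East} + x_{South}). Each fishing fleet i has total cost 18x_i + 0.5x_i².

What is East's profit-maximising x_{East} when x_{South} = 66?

79.3

Fishing fleet East's profit: π = x_{East}(321.9 − (x_{East} + x_{South})) − 18x_{East} − 0.5x_{East}².
∂π/∂x_{East} = 303.9 − 3x_{East} − x_{South} = 0, so x_{East} = 101.3 − (1/3)x_{South}.
At x_{South} = 66: x_{East} = 101.3 − (1/3)·66 = 79.3.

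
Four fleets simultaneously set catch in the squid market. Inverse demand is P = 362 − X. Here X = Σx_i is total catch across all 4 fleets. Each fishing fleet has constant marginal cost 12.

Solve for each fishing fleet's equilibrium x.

70

A representative fishing fleet's profit is π_i = x_i(362 − X) − 12x_i, with X = x_i + Σ_{j≠i} x_j.
First-order condition: 350 − 2x_i − Σ_{j≠i} x_j = 0.
With identical fishing fleets, set every x_j = x: then 350 − 2x − 3x = 0, i.e. x = 350/5 = 70.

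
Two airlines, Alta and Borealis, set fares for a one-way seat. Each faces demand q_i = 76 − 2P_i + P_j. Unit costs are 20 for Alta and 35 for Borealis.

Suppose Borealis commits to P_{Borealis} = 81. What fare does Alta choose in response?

Alta's profit: π = (P_{Alta} − 20)(76 − 2P_{Alta} + P_{Borealis}).
∂π/∂P_{Alta} = 116 − 4P_{Alta} + P_{Borealis} = 0 ⇒ P_{Alta} = 29 + 0.25P_{Borealis}.
At P_{Borealis} = 81: P_{Alta} = 29 + 0.25·81 = 49.25.

49.25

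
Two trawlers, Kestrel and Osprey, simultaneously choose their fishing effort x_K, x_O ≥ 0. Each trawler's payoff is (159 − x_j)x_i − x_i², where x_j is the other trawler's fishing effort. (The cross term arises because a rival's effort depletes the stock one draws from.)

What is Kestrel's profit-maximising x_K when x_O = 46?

56.5

Kestrel's payoff is (159 − x_O)x_K − x_K².
∂π/∂x_K = 159 − x_O − 2x_K = 0, so x_K = 79.5 − 0.5x_O.
At x_O = 46: x_K = 79.5 − 0.5·46 = 56.5.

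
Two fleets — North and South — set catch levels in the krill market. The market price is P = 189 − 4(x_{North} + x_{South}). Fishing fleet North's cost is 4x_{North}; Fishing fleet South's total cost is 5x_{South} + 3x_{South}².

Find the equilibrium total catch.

Fishing fleet North's profit: π = x_{North}(189 − 4(x_{North} + x_{South})) − 4x_{North}.
∂π/∂x_{North} = 185 − 8x_{North} − 4x_{South} = 0, so x_{North} = 23.125 − 0.5x_{South}.
For South: ∂π/∂x_{South} = 184 − 14x_{South} − 4x_{North} = 0 ⇒ x_{South} = 92/7 − (2/7)x_{North}.
Solving the two reaction functions simultaneously: (1 − (−0.5)(−2/7))x_{North} = 23.125 − 0.5·(92/7), so (6/7)x_{North} = 927/56 and x_{North} = 19.3125.
Then x_{South} = 92/7 − (2/7)·19.3125 = 7.625.
Total catch: 19.3125 + 7.625 = 26.9375.

26.9375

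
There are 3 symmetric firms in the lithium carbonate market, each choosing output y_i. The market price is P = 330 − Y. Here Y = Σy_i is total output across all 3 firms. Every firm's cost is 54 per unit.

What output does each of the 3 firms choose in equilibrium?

A representative firm's profit is π_i = y_i(330 − Y) − 54y_i, with Y = y_i + Σ_{j≠i} y_j.
First-order condition: 276 − 2y_i − Σ_{j≠i} y_j = 0.
In a symmetric equilibrium every firm chooses the same y, so Σ_{j≠i} y_j = 2y. The condition becomes 276 − 4y = 0, giving y = 276/4 = 69.

69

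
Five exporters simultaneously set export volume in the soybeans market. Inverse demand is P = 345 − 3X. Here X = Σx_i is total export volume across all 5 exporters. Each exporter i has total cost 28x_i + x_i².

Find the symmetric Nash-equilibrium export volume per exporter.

A representative exporter's profit is π_i = x_i(345 − 3X) − 28x_i − x_i², with X = x_i + Σ_{j≠i} x_j.
First-order condition: 317 − 8x_i − 3Σ_{j≠i} x_j = 0.
In a symmetric equilibrium every exporter chooses the same x, so Σ_{j≠i} x_j = 4x. The condition becomes 317 − 20x = 0, giving x = 317/20 = 15.85.

15.85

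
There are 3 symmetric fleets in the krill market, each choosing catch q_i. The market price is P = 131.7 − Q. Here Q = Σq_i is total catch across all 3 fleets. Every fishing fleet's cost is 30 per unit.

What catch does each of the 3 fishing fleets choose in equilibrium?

A representative fishing fleet's profit is π_i = q_i(131.7 − Q) − 30q_i, with Q = q_i + Σ_{j≠i} q_j.
First-order condition: 101.7 − 2q_i − Σ_{j≠i} q_j = 0.
Imposing symmetry (q_j = q for all j) turns Σ_{j≠i} q_j into 2q, so 101.7 = 4q and q = 25.425.

25.425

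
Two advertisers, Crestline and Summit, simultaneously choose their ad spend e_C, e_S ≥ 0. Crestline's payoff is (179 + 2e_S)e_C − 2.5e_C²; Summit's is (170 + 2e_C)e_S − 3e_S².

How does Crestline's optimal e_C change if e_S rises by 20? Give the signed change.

Expanding Crestline's payoff: 179e_C + 2e_Se_C − 2.5e_C².
∂π/∂e_C = 179 + 2e_S − 5e_C = 0, so e_C = 35.8 + 0.4e_S.
The reaction-function slope is 0.4, so a 20-unit rise in e_S moves e_C by 0.4 × 20 = 8. Crestline's best response rises — the actions are strategic complements.

8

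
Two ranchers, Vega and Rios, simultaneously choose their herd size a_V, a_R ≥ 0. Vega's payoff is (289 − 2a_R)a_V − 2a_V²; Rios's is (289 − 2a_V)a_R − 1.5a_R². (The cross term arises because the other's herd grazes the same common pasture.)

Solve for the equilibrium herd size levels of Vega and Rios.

Expanding Vega's payoff: 289a_V − 2a_Ra_V − 2a_V².
∂π/∂a_V = 289 − 2a_R − 4a_V = 0, so a_V = 72.25 − 0.5a_R.
Likewise for Rios: a_R = 289/3 − (2/3)a_V.
Plugging a_R into Vega's best response: a_V = 72.25 − 0.5(289/3 − (2/3)a_V) ⇒ (2/3)a_V = 289/12, so a_V = 36.125.
Then a_R = 289/3 − (2/3)·36.125 = 72.25.

36.125, 72.25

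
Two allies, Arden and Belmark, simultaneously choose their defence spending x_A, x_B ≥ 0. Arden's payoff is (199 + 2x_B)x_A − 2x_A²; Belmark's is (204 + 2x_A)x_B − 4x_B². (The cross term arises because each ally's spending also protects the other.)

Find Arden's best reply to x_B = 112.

Expanding Arden's payoff: 199x_A + 2x_Bx_A − 2x_A².
∂π/∂x_A = 199 + 2x_B − 4x_A = 0, so x_A = 49.75 + 0.5x_B.
At x_B = 112: x_A = 49.75 + 0.5·112 = 105.75.

105.75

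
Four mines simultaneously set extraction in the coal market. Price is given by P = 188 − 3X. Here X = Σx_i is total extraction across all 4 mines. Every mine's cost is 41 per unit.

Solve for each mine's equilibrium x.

9.8

A representative mine's profit is π_i = x_i(188 − 3X) − 41x_i, with X = x_i + Σ_{j≠i} x_j.
First-order condition: 147 − 6x_i − 3Σ_{j≠i} x_j = 0.
Imposing symmetry (x_j = x for all j) turns Σ_{j≠i} x_j into 3x, so 147 = 15x and x = 9.8.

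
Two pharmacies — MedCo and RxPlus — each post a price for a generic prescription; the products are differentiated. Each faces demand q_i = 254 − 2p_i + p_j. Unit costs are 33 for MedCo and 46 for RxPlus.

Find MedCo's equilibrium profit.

MedCo's profit: π = (p_{MedCo} − 33)(254 − 2p_{MedCo} + p_{RxPlus}).
∂π/∂p_{MedCo} = 320 − 4p_{MedCo} + p_{RxPlus} = 0 ⇒ p_{MedCo} = 80 + 0.25p_{RxPlus}.
Similarly p_{RxPlus} = 86.5 + 0.25p_{MedCo}.
Solving the two reaction functions simultaneously: (1 − (0.25)(0.25))p_{MedCo} = 80 + 0.25·86.5, so 0.9375p_{MedCo} = 101.625 and p_{MedCo} = 108.4.
Then p_{RxPlus} = 86.5 + 0.25·108.4 = 113.6.
q_{MedCo} = 254 − 2·108.4 + 113.6 = 150.8.
Profit = (108.4 − 33)·150.8 = 11370.32.

11370.32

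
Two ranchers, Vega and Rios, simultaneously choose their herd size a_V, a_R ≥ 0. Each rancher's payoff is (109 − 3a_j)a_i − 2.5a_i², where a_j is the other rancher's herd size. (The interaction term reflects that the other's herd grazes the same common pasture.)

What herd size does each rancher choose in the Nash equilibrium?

Vega's payoff is (109 − 3a_R)a_V − 2.5a_V².
∂π/∂a_V = 109 − 3a_R − 5a_V = 0, so a_V = 21.8 − 0.6a_R.
Setting a_V = a_R in the reaction function: a_V = 21.8 − 0.6a_V, so a_V = 21.8 / 1.6 = 13.625.

13.625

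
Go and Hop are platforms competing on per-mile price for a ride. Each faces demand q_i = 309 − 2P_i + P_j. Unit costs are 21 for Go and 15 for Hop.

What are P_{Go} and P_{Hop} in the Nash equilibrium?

Go's profit: π = (P_{Go} − 21)(309 − 2P_{Go} + P_{Hop}).
∂π/∂P_{Go} = 351 − 4P_{Go} + P_{Hop} = 0 ⇒ P_{Go} = 87.75 + 0.25P_{Hop}.
Similarly P_{Hop} = 84.75 + 0.25P_{Go}.
Substituting the second reaction function into the first: P_{Go} = 87.75 + 0.25(84.75 + 0.25P_{Go}), which gives 0.9375P_{Go} = 108.9375 ⇒ P_{Go} = 116.2.
Then P_{Hop} = 84.75 + 0.25·116.2 = 113.8.

116.2, 113.8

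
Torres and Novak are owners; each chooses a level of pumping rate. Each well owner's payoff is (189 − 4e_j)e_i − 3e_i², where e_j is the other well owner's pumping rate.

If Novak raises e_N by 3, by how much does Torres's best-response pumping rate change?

-2

Torres's payoff is (189 − 4e_N)e_T − 3e_T².
∂π/∂e_T = 189 − 4e_N − 6e_T = 0, so e_T = 31.5 − (2/3)e_N.
The reaction-function slope is −2/3, so a 3-unit rise in e_N moves e_T by −2/3 × 3 = −2. Torres's best response falls — the actions are strategic substitutes.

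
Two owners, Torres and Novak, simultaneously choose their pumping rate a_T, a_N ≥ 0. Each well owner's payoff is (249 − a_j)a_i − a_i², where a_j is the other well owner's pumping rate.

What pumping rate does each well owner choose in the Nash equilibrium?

83

Torres's payoff is (249 − a_N)a_T − a_T².
∂π/∂a_T = 249 − a_N − 2a_T = 0, so a_T = 124.5 − 0.5a_N.
Setting a_T = a_N in the reaction function: a_T = 124.5 − 0.5a_T, so a_T = 124.5 / 1.5 = 83.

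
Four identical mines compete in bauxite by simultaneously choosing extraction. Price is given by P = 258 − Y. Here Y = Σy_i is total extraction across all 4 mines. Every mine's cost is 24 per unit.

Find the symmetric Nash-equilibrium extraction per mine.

A representative mine's profit is π_i = y_i(258 − Y) − 24y_i, with Y = y_i + Σ_{j≠i} y_j.
First-order condition: 234 − 2y_i − Σ_{j≠i} y_j = 0.
With identical mines, set every y_j = y: then 234 − 2y − 3y = 0, i.e. y = 234/5 = 46.8.

46.8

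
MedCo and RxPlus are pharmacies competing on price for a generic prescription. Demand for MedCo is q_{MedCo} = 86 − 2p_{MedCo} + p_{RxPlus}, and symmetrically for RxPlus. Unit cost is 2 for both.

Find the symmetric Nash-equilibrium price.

30

MedCo's profit: π = (p_{MedCo} − 2)(86 − 2p_{MedCo} + p_{RxPlus}).
∂π/∂p_{MedCo} = 90 − 4p_{MedCo} + p_{RxPlus} = 0 ⇒ p_{MedCo} = 22.5 + 0.25p_{RxPlus}.
By symmetry p_{RxPlus} = p_{MedCo}; substituting into the reaction function, 0.75p_{MedCo} = 22.5 and p_{MedCo} = 30.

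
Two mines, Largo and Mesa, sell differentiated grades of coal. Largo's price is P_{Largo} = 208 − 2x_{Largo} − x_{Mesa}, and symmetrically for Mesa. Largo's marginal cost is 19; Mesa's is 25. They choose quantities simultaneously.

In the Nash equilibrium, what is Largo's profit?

Mine Largo's profit: π = x_{Largo}(208 − 2x_{Largo} − x_{Mesa}) − 19x_{Largo}.
∂π/∂x_{Largo} = 189 − 4x_{Largo} − x_{Mesa} = 0 ⇒ x_{Largo} = 47.25 − 0.25x_{Mesa}.
Similarly x_{Mesa} = 45.75 − 0.25x_{Largo}.
Substituting the second reaction function into the first: x_{Largo} = 47.25 − 0.25(45.75 − 0.25x_{Largo}), which gives 0.9375x_{Largo} = 35.8125 ⇒ x_{Largo} = 38.2.
Then x_{Mesa} = 45.75 − 0.25·38.2 = 36.2.
P_{Largo} = 208 − 2·38.2 − 36.2 = 95.4.
Profit = (95.4 − 19)·38.2 = 2918.48.

2918.48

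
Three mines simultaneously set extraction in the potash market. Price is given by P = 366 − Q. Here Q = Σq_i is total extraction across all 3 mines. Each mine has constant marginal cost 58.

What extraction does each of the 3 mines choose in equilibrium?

77

A representative mine's profit is π_i = q_i(366 − Q) − 58q_i, with Q = q_i + Σ_{j≠i} q_j.
First-order condition: 308 − 2q_i − Σ_{j≠i} q_j = 0.
In a symmetric equilibrium every mine chooses the same q, so Σ_{j≠i} q_j = 2q. The condition becomes 308 − 4q = 0, giving q = 308/4 = 77.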